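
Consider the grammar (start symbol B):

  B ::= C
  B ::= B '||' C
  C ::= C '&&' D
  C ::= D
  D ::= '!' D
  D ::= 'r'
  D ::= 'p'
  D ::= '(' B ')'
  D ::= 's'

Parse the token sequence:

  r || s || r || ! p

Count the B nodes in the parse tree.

[B [B [B [B [C [D r]]] || [C [D s]]] || [C [D r]]] || [C [D ! [D p]]]]

4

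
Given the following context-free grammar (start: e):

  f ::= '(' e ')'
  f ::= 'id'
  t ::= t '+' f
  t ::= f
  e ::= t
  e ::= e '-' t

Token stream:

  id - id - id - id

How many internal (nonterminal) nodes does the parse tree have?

[e [e [e [e [t [f id]]] - [t [f id]]] - [t [f id]]] - [t [f id]]]

12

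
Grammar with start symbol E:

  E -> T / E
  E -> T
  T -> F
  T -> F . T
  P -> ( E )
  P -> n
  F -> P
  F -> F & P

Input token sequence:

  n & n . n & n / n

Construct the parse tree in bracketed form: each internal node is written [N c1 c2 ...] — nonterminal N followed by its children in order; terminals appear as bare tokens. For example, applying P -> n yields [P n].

E
T / E
F . T / E
F & P . T / E
P & P . T / E
n & P . T / E
n & n . T / E
n & n . F / E
n & n . F & P / E
n & n . P & P / E
n & n . n & P / E
n & n . n & n / E
n & n . n & n / T
n & n . n & n / F
n & n . n & n / P
n & n . n & n / n

[E [T [F [F [P n]] & [P n]] . [T [F [F [P n]] & [P n]]]] / [E [T [F [P n]]]]]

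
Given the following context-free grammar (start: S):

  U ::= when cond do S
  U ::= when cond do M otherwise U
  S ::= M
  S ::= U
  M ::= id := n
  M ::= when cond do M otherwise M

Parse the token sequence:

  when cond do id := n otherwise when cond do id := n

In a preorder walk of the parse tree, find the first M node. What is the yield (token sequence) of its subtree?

id := n

[S [U when cond do [M id := n] otherwise [U when cond do [S [M id := n]]]]]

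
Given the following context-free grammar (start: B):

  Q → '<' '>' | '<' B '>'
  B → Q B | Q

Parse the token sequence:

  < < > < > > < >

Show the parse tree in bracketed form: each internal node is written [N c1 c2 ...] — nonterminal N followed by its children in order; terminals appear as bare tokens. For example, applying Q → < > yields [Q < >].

[B [Q < [B [Q < >] [B [Q < >]]] >] [B [Q < >]]]

B
Q B
< B > B
< Q B > B
< < > B > B
< < > Q > B
< < > < > > B
< < > < > > Q
< < > < > > < >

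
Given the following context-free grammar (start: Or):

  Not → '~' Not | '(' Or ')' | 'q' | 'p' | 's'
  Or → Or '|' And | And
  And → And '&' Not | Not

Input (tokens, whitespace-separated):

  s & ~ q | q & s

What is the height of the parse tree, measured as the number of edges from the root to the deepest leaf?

5

[Or [Or [And [And [Not s]] & [Not ~ [Not q]]]] | [And [And [Not q]] & [Not s]]]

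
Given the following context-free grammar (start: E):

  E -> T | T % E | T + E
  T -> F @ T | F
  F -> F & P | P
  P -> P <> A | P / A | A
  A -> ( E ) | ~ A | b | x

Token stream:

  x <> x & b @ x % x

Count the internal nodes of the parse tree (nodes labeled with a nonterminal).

[E [T [F [F [P [P [A x]] <> [A x]]] & [P [A b]]] @ [T [F [P [A x]]]]] % [E [T [F [P [A x]]]]]]

19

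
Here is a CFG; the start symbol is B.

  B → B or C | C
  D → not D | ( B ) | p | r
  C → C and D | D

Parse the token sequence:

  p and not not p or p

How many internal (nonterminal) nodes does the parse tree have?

[B [B [C [C [D p]] and [D not [D not [D p]]]]] or [C [D p]]]

10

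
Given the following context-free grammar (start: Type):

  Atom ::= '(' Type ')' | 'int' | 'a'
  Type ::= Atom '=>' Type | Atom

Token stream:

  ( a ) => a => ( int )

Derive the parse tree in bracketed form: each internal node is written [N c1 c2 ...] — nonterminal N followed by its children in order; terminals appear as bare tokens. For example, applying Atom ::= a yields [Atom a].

[Type [Atom ( [Type [Atom a]] )] => [Type [Atom a] => [Type [Atom ( [Type [Atom int]] )]]]]

Type
Atom => Type
( Type ) => Type
( Atom ) => Type
( a ) => Type
( a ) => Atom => Type
( a ) => a => Type
( a ) => a => Atom
( a ) => a => ( Type )
( a ) => a => ( Atom )
( a ) => a => ( int )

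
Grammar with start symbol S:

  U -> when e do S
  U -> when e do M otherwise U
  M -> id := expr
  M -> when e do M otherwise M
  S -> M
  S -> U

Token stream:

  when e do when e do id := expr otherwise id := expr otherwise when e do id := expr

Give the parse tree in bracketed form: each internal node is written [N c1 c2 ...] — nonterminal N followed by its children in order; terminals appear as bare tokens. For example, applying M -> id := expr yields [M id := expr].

[S [U when e do [M when e do [M id := expr] otherwise [M id := expr]] otherwise [U when e do [S [M id := expr]]]]]

S
U
when e do M otherwise U
when e do when e do M otherwise M otherwise U
when e do when e do id := expr otherwise M otherwise U
when e do when e do id := expr otherwise id := expr otherwise U
when e do when e do id := expr otherwise id := expr otherwise when e do S
when e do when e do id := expr otherwise id := expr otherwise when e do M
when e do when e do id := expr otherwise id := expr otherwise when e do id := expr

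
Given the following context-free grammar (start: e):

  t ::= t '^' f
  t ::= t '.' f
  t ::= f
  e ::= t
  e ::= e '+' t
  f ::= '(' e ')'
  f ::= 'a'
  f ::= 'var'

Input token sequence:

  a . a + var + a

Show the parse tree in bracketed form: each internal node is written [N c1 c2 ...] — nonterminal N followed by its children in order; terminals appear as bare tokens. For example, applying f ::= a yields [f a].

[e [e [e [t [t [f a]] . [f a]]] + [t [f var]]] + [t [f a]]]

e
e + t
e + t + t
t + t + t
t . f + t + t
f . f + t + t
a . f + t + t
a . a + t + t
a . a + f + t
a . a + var + t
a . a + var + f
a . a + var + a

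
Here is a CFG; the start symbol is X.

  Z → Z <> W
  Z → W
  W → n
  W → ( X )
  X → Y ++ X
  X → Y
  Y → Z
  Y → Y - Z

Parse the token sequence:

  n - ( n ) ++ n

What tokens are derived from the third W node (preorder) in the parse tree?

[X [Y [Y [Z [W n]]] - [Z [W ( [X [Y [Z [W n]]]] )]]] ++ [X [Y [Z [W n]]]]]

n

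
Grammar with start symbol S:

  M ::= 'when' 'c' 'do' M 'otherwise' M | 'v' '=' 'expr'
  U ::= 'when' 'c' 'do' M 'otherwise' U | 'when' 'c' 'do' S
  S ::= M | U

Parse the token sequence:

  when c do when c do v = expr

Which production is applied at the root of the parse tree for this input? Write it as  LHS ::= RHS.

S ::= U

[S [U when c do [S [U when c do [S [M v = expr]]]]]]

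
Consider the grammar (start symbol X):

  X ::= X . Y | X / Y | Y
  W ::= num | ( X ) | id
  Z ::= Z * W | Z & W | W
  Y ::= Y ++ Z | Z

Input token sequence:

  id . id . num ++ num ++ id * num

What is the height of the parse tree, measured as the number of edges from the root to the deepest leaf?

6

[X [X [X [Y [Z [W id]]]] . [Y [Z [W id]]]] . [Y [Y [Y [Z [W num]]] ++ [Z [W num]]] ++ [Z [Z [W id]] * [W num]]]]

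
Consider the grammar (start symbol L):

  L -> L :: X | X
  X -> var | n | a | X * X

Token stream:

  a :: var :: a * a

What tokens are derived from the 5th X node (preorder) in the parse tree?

[L [L [L [X a]] :: [X var]] :: [X [X a] * [X a]]]

a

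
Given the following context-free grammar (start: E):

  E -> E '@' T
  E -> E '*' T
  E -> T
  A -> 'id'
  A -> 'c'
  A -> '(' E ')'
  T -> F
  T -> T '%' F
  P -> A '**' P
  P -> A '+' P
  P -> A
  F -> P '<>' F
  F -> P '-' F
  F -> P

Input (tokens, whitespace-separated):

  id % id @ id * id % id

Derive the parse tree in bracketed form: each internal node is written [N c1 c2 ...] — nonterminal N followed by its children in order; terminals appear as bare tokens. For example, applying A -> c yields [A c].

[E [E [E [T [T [F [P [A id]]]] % [F [P [A id]]]]] @ [T [F [P [A id]]]]] * [T [T [F [P [A id]]]] % [F [P [A id]]]]]

E
E * T
E @ T * T
T @ T * T
T % F @ T * T
F % F @ T * T
P % F @ T * T
A % F @ T * T
id % F @ T * T
id % P @ T * T
id % A @ T * T
id % id @ T * T
id % id @ F * T
id % id @ P * T
id % id @ A * T
id % id @ id * T
id % id @ id * T % F
id % id @ id * F % F
id % id @ id * P % F
id % id @ id * A % F
id % id @ id * id % F
id % id @ id * id % P
id % id @ id * id % A
id % id @ id * id % id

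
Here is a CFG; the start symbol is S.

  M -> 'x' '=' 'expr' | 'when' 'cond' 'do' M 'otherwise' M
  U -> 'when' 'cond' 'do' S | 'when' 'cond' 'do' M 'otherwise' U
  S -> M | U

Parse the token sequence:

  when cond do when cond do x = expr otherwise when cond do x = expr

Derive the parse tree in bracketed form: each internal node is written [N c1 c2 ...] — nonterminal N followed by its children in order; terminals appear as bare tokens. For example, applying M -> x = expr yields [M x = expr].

[S [U when cond do [S [U when cond do [M x = expr] otherwise [U when cond do [S [M x = expr]]]]]]]

S
U
when cond do S
when cond do U
when cond do when cond do M otherwise U
when cond do when cond do x = expr otherwise U
when cond do when cond do x = expr otherwise when cond do S
when cond do when cond do x = expr otherwise when cond do M
when cond do when cond do x = expr otherwise when cond do x = expr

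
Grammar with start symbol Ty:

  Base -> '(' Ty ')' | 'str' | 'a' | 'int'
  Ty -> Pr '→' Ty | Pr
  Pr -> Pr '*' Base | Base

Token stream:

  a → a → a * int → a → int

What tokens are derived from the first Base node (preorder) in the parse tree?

[Ty [Pr [Base a]] → [Ty [Pr [Base a]] → [Ty [Pr [Pr [Base a]] * [Base int]] → [Ty [Pr [Base a]] → [Ty [Pr [Base int]]]]]]]

a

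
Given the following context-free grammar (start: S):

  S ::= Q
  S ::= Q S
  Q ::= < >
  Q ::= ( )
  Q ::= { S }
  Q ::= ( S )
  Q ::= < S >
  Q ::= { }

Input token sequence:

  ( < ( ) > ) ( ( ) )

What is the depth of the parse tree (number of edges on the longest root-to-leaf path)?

[S [Q ( [S [Q < [S [Q ( )]] >]] )] [S [Q ( [S [Q ( )]] )]]]

6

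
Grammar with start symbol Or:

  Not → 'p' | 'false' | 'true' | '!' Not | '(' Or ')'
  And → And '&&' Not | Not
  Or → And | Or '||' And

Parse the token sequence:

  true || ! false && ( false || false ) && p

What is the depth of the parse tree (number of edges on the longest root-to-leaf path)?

8

[Or [Or [And [Not true]]] || [And [And [And [Not ! [Not false]]] && [Not ( [Or [Or [And [Not false]]] || [And [Not false]]] )]] && [Not p]]]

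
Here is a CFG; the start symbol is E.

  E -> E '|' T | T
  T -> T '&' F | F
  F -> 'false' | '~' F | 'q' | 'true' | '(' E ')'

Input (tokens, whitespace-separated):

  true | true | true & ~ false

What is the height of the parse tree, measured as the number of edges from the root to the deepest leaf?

5

[E [E [E [T [F true]]] | [T [F true]]] | [T [T [F true]] & [F ~ [F false]]]]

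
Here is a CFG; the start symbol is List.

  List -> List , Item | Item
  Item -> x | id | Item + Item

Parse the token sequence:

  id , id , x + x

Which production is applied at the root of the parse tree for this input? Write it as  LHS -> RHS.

List -> List , Item

[List [List [List [Item id]] , [Item id]] , [Item [Item x] + [Item x]]]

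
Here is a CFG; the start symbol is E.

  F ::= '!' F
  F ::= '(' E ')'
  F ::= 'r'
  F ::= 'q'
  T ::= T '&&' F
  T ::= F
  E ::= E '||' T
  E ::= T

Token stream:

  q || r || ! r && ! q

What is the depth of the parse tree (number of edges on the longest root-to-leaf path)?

[E [E [E [T [F q]]] || [T [F r]]] || [T [T [F ! [F r]]] && [F ! [F q]]]]

5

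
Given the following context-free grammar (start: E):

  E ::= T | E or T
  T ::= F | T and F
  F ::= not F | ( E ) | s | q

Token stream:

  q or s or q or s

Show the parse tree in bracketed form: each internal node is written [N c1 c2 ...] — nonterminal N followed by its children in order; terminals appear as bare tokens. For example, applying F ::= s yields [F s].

E
E or T
E or T or T
E or T or T or T
T or T or T or T
F or T or T or T
q or T or T or T
q or F or T or T
q or s or T or T
q or s or F or T
q or s or q or T
q or s or q or F
q or s or q or s

[E [E [E [E [T [F q]]] or [T [F s]]] or [T [F q]]] or [T [F s]]]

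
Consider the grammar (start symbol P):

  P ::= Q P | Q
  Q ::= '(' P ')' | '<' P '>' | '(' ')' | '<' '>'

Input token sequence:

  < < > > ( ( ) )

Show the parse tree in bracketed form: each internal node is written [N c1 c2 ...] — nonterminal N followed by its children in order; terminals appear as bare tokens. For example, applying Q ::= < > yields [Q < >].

[P [Q < [P [Q < >]] >] [P [Q ( [P [Q ( )]] )]]]

P
Q P
< P > P
< Q > P
< < > > P
< < > > Q
< < > > ( P )
< < > > ( Q )
< < > > ( ( ) )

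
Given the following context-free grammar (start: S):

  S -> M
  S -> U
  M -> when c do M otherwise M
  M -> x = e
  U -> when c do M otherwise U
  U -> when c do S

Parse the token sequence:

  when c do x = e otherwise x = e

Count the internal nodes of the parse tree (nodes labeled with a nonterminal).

[S [M when c do [M x = e] otherwise [M x = e]]]

4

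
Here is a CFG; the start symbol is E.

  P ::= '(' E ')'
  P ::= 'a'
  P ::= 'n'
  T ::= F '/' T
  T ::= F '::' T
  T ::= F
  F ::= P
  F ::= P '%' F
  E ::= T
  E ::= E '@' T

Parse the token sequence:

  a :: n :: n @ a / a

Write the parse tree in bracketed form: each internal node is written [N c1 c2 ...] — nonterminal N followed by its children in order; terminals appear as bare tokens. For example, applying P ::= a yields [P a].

E
E @ T
T @ T
F :: T @ T
P :: T @ T
a :: T @ T
a :: F :: T @ T
a :: P :: T @ T
a :: n :: T @ T
a :: n :: F @ T
a :: n :: P @ T
a :: n :: n @ T
a :: n :: n @ F / T
a :: n :: n @ P / T
a :: n :: n @ a / T
a :: n :: n @ a / F
a :: n :: n @ a / P
a :: n :: n @ a / a

[E [E [T [F [P a]] :: [T [F [P n]] :: [T [F [P n]]]]]] @ [T [F [P a]] / [T [F [P a]]]]]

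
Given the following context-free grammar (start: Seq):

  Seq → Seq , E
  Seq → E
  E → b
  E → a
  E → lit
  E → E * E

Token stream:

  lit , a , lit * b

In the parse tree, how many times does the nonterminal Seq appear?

3

[Seq [Seq [Seq [E lit]] , [E a]] , [E [E lit] * [E b]]]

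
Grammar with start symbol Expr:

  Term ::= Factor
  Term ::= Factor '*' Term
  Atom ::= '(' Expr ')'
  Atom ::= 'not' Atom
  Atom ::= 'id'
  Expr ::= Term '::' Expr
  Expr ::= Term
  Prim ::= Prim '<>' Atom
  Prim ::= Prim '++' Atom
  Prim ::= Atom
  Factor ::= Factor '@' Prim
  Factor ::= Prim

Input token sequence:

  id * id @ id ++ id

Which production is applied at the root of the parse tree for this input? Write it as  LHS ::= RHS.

[Expr [Term [Factor [Prim [Atom id]]] * [Term [Factor [Factor [Prim [Atom id]]] @ [Prim [Prim [Atom id]] ++ [Atom id]]]]]]

Expr ::= Term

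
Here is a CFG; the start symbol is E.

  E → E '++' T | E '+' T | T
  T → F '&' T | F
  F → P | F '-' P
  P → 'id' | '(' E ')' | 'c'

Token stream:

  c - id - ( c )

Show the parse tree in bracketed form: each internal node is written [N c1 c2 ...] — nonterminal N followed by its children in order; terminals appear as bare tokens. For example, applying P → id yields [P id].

[E [T [F [F [F [P c]] - [P id]] - [P ( [E [T [F [P c]]]] )]]]]

E
T
F
F - P
F - P - P
P - P - P
c - P - P
c - id - P
c - id - ( E )
c - id - ( T )
c - id - ( F )
c - id - ( P )
c - id - ( c )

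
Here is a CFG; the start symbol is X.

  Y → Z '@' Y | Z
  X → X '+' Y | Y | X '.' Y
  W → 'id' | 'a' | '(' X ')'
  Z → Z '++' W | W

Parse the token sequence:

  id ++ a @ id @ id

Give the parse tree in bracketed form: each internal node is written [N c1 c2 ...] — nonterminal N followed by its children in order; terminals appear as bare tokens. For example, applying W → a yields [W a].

X
Y
Z @ Y
Z ++ W @ Y
W ++ W @ Y
id ++ W @ Y
id ++ a @ Y
id ++ a @ Z @ Y
id ++ a @ W @ Y
id ++ a @ id @ Y
id ++ a @ id @ Z
id ++ a @ id @ W
id ++ a @ id @ id

[X [Y [Z [Z [W id]] ++ [W a]] @ [Y [Z [W id]] @ [Y [Z [W id]]]]]]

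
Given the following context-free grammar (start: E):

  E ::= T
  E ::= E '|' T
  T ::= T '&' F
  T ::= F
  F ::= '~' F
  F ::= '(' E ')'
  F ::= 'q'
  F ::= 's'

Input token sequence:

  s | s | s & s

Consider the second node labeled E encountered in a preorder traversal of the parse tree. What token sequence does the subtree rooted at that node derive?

[E [E [E [T [F s]]] | [T [F s]]] | [T [T [F s]] & [F s]]]

s | s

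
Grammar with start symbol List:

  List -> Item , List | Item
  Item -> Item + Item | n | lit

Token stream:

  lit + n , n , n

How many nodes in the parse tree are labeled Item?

5

[List [Item [Item lit] + [Item n]] , [List [Item n] , [List [Item n]]]]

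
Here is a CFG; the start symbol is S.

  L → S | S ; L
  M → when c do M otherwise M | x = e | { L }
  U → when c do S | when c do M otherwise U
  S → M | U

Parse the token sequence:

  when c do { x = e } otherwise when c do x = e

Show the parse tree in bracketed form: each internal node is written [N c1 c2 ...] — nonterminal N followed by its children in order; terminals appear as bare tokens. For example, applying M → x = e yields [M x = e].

S
U
when c do M otherwise U
when c do { L } otherwise U
when c do { S } otherwise U
when c do { M } otherwise U
when c do { x = e } otherwise U
when c do { x = e } otherwise when c do S
when c do { x = e } otherwise when c do M
when c do { x = e } otherwise when c do x = e

[S [U when c do [M { [L [S [M x = e]]] }] otherwise [U when c do [S [M x = e]]]]]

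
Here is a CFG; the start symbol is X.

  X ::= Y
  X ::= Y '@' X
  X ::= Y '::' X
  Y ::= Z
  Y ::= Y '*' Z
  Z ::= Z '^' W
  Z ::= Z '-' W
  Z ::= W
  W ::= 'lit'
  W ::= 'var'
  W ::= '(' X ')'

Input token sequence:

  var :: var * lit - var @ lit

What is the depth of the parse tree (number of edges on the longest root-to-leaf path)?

[X [Y [Z [W var]]] :: [X [Y [Y [Z [W var]]] * [Z [Z [W lit]] - [W var]]] @ [X [Y [Z [W lit]]]]]]

6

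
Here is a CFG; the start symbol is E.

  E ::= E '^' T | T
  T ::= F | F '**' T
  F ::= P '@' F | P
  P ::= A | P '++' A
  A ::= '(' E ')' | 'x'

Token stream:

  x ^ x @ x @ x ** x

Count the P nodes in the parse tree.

[E [E [T [F [P [A x]]]]] ^ [T [F [P [A x]] @ [F [P [A x]] @ [F [P [A x]]]]] ** [T [F [P [A x]]]]]]

5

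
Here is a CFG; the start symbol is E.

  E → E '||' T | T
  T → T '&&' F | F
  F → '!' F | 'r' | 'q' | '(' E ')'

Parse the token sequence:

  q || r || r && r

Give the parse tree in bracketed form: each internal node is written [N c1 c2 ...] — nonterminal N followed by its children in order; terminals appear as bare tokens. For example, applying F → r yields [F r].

[E [E [E [T [F q]]] || [T [F r]]] || [T [T [F r]] && [F r]]]

E
E || T
E || T || T
T || T || T
F || T || T
q || T || T
q || F || T
q || r || T
q || r || T && F
q || r || F && F
q || r || r && F
q || r || r && r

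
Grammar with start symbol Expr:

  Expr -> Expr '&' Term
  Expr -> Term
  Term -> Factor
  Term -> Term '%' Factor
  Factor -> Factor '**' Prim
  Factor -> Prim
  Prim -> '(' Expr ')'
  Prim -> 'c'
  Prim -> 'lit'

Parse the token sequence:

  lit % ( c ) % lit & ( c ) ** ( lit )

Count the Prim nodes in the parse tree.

8

[Expr [Expr [Term [Term [Term [Factor [Prim lit]]] % [Factor [Prim ( [Expr [Term [Factor [Prim c]]]] )]]] % [Factor [Prim lit]]]] & [Term [Factor [Factor [Prim ( [Expr [Term [Factor [Prim c]]]] )]] ** [Prim ( [Expr [Term [Factor [Prim lit]]]] )]]]]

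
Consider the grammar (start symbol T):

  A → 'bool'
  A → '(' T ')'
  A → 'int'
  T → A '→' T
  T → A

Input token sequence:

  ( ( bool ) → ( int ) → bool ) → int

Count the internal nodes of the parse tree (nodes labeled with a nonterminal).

14

[T [A ( [T [A ( [T [A bool]] )] → [T [A ( [T [A int]] )] → [T [A bool]]]] )] → [T [A int]]]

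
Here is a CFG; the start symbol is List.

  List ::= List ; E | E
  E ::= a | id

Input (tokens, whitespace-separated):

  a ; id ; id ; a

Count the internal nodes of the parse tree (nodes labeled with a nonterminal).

8

[List [List [List [List [E a]] ; [E id]] ; [E id]] ; [E a]]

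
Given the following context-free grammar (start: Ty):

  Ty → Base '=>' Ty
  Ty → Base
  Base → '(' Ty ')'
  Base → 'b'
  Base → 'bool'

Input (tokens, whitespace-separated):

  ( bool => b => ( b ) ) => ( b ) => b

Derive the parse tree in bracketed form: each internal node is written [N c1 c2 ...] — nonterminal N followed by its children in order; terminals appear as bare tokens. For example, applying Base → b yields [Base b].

Ty
Base => Ty
( Ty ) => Ty
( Base => Ty ) => Ty
( bool => Ty ) => Ty
( bool => Base => Ty ) => Ty
( bool => b => Ty ) => Ty
( bool => b => Base ) => Ty
( bool => b => ( Ty ) ) => Ty
( bool => b => ( Base ) ) => Ty
( bool => b => ( b ) ) => Ty
( bool => b => ( b ) ) => Base => Ty
( bool => b => ( b ) ) => ( Ty ) => Ty
( bool => b => ( b ) ) => ( Base ) => Ty
( bool => b => ( b ) ) => ( b ) => Ty
( bool => b => ( b ) ) => ( b ) => Base
( bool => b => ( b ) ) => ( b ) => b

[Ty [Base ( [Ty [Base bool] => [Ty [Base b] => [Ty [Base ( [Ty [Base b]] )]]]] )] => [Ty [Base ( [Ty [Base b]] )] => [Ty [Base b]]]]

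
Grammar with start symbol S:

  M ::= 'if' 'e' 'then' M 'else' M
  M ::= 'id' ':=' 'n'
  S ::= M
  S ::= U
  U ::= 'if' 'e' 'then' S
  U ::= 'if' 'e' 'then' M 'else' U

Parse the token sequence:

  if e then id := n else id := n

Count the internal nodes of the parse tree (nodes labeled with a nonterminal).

[S [M if e then [M id := n] else [M id := n]]]

4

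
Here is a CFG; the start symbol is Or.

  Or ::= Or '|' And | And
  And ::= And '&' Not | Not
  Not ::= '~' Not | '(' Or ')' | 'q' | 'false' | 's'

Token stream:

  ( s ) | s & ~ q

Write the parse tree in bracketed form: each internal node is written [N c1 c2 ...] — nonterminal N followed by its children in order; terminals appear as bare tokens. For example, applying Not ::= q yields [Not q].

[Or [Or [And [Not ( [Or [And [Not s]]] )]]] | [And [And [Not s]] & [Not ~ [Not q]]]]

Or
Or | And
And | And
Not | And
( Or ) | And
( And ) | And
( Not ) | And
( s ) | And
( s ) | And & Not
( s ) | Not & Not
( s ) | s & Not
( s ) | s & ~ Not
( s ) | s & ~ q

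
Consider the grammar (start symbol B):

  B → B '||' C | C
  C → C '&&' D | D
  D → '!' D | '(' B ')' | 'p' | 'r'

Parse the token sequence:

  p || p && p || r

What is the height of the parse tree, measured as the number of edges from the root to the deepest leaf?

[B [B [B [C [D p]]] || [C [C [D p]] && [D p]]] || [C [D r]]]

5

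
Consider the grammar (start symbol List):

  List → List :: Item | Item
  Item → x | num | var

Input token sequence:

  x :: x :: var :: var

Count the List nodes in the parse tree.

[List [List [List [List [Item x]] :: [Item x]] :: [Item var]] :: [Item var]]

4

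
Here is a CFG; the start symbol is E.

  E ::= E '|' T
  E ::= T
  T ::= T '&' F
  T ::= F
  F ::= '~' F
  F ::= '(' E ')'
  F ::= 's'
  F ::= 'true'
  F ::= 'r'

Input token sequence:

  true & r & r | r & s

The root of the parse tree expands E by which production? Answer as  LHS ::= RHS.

[E [E [T [T [T [F true]] & [F r]] & [F r]]] | [T [T [F r]] & [F s]]]

E ::= E '|' T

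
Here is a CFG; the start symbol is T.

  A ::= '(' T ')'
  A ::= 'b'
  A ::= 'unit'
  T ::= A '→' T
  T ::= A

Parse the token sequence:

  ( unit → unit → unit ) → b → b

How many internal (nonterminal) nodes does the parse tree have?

[T [A ( [T [A unit] → [T [A unit] → [T [A unit]]]] )] → [T [A b] → [T [A b]]]]

12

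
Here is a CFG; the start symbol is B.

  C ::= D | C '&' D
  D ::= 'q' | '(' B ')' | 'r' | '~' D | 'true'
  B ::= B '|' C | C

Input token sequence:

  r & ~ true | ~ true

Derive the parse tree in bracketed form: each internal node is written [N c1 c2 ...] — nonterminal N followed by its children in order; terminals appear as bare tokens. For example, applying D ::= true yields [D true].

[B [B [C [C [D r]] & [D ~ [D true]]]] | [C [D ~ [D true]]]]

B
B | C
C | C
C & D | C
D & D | C
r & D | C
r & ~ D | C
r & ~ true | C
r & ~ true | D
r & ~ true | ~ D
r & ~ true | ~ true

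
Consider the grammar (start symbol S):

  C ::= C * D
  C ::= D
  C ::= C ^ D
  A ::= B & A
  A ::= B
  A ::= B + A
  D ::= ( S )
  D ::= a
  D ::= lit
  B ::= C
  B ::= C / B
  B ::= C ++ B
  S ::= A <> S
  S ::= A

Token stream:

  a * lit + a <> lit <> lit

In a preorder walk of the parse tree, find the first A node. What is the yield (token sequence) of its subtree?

a * lit + a

[S [A [B [C [C [D a]] * [D lit]]] + [A [B [C [D a]]]]] <> [S [A [B [C [D lit]]]] <> [S [A [B [C [D lit]]]]]]]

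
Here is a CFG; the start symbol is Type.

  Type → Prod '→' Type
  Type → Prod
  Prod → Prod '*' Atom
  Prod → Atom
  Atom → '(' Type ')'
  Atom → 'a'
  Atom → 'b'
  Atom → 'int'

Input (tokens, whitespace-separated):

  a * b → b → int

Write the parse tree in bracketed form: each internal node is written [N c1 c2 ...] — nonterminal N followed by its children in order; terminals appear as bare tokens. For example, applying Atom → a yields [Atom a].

[Type [Prod [Prod [Atom a]] * [Atom b]] → [Type [Prod [Atom b]] → [Type [Prod [Atom int]]]]]

Type
Prod → Type
Prod * Atom → Type
Atom * Atom → Type
a * Atom → Type
a * b → Type
a * b → Prod → Type
a * b → Atom → Type
a * b → b → Type
a * b → b → Prod
a * b → b → Atom
a * b → b → int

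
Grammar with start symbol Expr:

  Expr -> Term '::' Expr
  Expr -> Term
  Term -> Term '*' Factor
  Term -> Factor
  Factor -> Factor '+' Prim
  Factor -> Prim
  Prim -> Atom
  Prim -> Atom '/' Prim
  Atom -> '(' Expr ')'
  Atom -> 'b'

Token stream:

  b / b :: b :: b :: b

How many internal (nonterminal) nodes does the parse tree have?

[Expr [Term [Factor [Prim [Atom b] / [Prim [Atom b]]]]] :: [Expr [Term [Factor [Prim [Atom b]]]] :: [Expr [Term [Factor [Prim [Atom b]]]] :: [Expr [Term [Factor [Prim [Atom b]]]]]]]]

22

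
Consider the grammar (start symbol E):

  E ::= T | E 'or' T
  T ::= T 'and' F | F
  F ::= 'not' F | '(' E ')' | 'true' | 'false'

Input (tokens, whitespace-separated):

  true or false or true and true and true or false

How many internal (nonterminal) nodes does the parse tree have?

16

[E [E [E [E [T [F true]]] or [T [F false]]] or [T [T [T [F true]] and [F true]] and [F true]]] or [T [F false]]]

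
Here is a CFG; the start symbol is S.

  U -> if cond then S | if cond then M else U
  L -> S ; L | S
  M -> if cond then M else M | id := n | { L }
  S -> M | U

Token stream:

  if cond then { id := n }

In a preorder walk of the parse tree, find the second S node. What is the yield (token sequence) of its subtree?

[S [U if cond then [S [M { [L [S [M id := n]]] }]]]]

{ id := n }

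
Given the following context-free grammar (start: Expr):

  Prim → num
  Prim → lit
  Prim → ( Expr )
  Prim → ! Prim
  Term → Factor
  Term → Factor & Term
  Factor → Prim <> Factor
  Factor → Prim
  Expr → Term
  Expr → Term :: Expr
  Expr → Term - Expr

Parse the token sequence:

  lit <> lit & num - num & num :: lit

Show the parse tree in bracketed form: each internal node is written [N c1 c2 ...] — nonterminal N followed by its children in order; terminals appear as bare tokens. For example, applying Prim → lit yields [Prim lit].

[Expr [Term [Factor [Prim lit] <> [Factor [Prim lit]]] & [Term [Factor [Prim num]]]] - [Expr [Term [Factor [Prim num]] & [Term [Factor [Prim num]]]] :: [Expr [Term [Factor [Prim lit]]]]]]

Expr
Term - Expr
Factor & Term - Expr
Prim <> Factor & Term - Expr
lit <> Factor & Term - Expr
lit <> Prim & Term - Expr
lit <> lit & Term - Expr
lit <> lit & Factor - Expr
lit <> lit & Prim - Expr
lit <> lit & num - Expr
lit <> lit & num - Term :: Expr
lit <> lit & num - Factor & Term :: Expr
lit <> lit & num - Prim & Term :: Expr
lit <> lit & num - num & Term :: Expr
lit <> lit & num - num & Factor :: Expr
lit <> lit & num - num & Prim :: Expr
lit <> lit & num - num & num :: Expr
lit <> lit & num - num & num :: Term
lit <> lit & num - num & num :: Factor
lit <> lit & num - num & num :: Prim
lit <> lit & num - num & num :: lit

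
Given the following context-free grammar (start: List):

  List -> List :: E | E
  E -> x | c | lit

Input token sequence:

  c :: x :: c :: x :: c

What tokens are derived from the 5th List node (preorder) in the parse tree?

c

[List [List [List [List [List [E c]] :: [E x]] :: [E c]] :: [E x]] :: [E c]]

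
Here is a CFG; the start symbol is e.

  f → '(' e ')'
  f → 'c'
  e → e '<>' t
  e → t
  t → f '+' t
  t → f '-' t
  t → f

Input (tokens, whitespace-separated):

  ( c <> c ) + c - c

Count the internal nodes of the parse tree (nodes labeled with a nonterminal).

[e [t [f ( [e [e [t [f c]]] <> [t [f c]]] )] + [t [f c] - [t [f c]]]]]

13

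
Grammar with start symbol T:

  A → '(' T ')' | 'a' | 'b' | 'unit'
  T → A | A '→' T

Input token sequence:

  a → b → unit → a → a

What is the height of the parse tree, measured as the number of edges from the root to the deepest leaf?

[T [A a] → [T [A b] → [T [A unit] → [T [A a] → [T [A a]]]]]]

6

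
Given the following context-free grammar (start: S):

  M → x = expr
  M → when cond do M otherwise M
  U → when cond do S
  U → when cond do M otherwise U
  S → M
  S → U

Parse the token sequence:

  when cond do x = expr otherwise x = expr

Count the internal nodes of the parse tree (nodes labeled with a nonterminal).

4

[S [M when cond do [M x = expr] otherwise [M x = expr]]]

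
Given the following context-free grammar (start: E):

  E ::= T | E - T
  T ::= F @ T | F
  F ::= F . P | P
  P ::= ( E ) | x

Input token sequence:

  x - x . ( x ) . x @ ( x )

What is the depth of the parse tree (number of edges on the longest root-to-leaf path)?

[E [E [T [F [P x]]]] - [T [F [F [F [P x]] . [P ( [E [T [F [P x]]]] )]] . [P x]] @ [T [F [P ( [E [T [F [P x]]]] )]]]]]

9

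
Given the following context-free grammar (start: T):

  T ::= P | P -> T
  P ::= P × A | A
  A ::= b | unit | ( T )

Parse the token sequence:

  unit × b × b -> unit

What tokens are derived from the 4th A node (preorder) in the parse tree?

[T [P [P [P [A unit]] × [A b]] × [A b]] -> [T [P [A unit]]]]

unit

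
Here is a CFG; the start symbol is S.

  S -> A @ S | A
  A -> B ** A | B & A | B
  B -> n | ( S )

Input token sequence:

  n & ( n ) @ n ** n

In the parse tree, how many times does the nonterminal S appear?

3

[S [A [B n] & [A [B ( [S [A [B n]]] )]]] @ [S [A [B n] ** [A [B n]]]]]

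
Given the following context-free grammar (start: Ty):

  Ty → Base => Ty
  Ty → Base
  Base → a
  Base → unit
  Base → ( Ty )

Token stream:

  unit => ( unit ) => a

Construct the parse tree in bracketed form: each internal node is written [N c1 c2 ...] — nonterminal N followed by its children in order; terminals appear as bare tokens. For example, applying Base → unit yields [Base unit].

[Ty [Base unit] => [Ty [Base ( [Ty [Base unit]] )] => [Ty [Base a]]]]

Ty
Base => Ty
unit => Ty
unit => Base => Ty
unit => ( Ty ) => Ty
unit => ( Base ) => Ty
unit => ( unit ) => Ty
unit => ( unit ) => Base
unit => ( unit ) => a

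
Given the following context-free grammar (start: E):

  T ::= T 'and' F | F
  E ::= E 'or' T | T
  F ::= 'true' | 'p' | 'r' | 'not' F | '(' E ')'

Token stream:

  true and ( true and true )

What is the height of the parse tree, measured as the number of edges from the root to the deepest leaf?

7

[E [T [T [F true]] and [F ( [E [T [T [F true]] and [F true]]] )]]]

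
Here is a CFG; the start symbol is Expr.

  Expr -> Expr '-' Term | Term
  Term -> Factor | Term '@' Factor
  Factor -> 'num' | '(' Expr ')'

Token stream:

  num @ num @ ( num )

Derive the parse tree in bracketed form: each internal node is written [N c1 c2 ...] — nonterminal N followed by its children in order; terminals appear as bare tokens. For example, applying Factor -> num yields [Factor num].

Expr
Term
Term @ Factor
Term @ Factor @ Factor
Factor @ Factor @ Factor
num @ Factor @ Factor
num @ num @ Factor
num @ num @ ( Expr )
num @ num @ ( Term )
num @ num @ ( Factor )
num @ num @ ( num )

[Expr [Term [Term [Term [Factor num]] @ [Factor num]] @ [Factor ( [Expr [Term [Factor num]]] )]]]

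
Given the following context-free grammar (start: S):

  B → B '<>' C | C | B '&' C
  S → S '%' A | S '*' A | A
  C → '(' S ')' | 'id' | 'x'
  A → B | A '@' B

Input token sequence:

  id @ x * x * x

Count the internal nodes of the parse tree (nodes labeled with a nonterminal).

15

[S [S [S [A [A [B [C id]]] @ [B [C x]]]] * [A [B [C x]]]] * [A [B [C x]]]]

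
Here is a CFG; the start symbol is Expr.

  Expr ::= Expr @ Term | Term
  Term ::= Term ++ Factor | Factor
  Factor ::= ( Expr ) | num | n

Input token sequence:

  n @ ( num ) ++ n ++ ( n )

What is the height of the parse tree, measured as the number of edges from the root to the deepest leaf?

8

[Expr [Expr [Term [Factor n]]] @ [Term [Term [Term [Factor ( [Expr [Term [Factor num]]] )]] ++ [Factor n]] ++ [Factor ( [Expr [Term [Factor n]]] )]]]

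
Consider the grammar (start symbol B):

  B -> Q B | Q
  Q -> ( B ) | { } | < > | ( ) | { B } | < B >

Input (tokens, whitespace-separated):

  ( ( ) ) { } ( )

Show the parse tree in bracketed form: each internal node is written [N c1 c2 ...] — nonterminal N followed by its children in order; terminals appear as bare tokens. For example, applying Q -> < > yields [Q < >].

B
Q B
( B ) B
( Q ) B
( ( ) ) B
( ( ) ) Q B
( ( ) ) { } B
( ( ) ) { } Q
( ( ) ) { } ( )

[B [Q ( [B [Q ( )]] )] [B [Q { }] [B [Q ( )]]]]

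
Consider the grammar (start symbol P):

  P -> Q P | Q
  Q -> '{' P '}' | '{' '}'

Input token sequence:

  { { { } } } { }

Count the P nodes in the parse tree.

4

[P [Q { [P [Q { [P [Q { }]] }]] }] [P [Q { }]]]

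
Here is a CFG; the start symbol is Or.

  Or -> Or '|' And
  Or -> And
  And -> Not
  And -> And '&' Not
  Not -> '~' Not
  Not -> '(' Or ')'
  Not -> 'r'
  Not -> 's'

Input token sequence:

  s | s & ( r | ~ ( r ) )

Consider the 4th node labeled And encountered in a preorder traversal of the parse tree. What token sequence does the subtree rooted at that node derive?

[Or [Or [And [Not s]]] | [And [And [Not s]] & [Not ( [Or [Or [And [Not r]]] | [And [Not ~ [Not ( [Or [And [Not r]]] )]]]] )]]]

r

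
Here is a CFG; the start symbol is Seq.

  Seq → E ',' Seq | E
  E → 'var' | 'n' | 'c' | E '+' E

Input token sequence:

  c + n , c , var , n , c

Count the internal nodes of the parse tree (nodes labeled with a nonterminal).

12

[Seq [E [E c] + [E n]] , [Seq [E c] , [Seq [E var] , [Seq [E n] , [Seq [E c]]]]]]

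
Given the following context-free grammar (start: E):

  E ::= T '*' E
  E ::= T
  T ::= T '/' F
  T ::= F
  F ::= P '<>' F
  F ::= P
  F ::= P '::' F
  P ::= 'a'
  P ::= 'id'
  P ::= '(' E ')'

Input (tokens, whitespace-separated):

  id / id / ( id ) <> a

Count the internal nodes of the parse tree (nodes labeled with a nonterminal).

16

[E [T [T [T [F [P id]]] / [F [P id]]] / [F [P ( [E [T [F [P id]]]] )] <> [F [P a]]]]]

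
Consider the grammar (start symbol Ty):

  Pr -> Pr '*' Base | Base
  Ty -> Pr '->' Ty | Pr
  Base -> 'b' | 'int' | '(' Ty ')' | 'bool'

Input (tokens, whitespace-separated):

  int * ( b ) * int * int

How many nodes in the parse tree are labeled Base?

5

[Ty [Pr [Pr [Pr [Pr [Base int]] * [Base ( [Ty [Pr [Base b]]] )]] * [Base int]] * [Base int]]]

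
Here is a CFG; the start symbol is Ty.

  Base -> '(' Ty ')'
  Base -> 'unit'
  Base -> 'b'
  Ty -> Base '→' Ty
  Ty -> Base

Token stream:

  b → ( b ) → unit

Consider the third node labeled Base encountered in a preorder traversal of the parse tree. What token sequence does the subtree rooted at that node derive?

b

[Ty [Base b] → [Ty [Base ( [Ty [Base b]] )] → [Ty [Base unit]]]]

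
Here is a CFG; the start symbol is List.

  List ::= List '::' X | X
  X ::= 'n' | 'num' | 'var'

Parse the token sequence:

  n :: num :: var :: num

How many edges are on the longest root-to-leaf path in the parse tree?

5

[List [List [List [List [X n]] :: [X num]] :: [X var]] :: [X num]]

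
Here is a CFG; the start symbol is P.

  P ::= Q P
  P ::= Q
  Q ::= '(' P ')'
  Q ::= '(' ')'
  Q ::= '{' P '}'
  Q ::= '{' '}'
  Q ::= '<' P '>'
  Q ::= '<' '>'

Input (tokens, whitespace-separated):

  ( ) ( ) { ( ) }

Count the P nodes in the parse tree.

[P [Q ( )] [P [Q ( )] [P [Q { [P [Q ( )]] }]]]]

4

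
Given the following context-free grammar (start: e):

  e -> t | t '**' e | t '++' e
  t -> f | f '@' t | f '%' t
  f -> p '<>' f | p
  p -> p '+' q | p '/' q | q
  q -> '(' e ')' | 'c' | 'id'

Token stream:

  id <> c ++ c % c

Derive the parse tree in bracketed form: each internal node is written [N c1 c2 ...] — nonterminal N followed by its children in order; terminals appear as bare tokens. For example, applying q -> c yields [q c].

e
t ++ e
f ++ e
p <> f ++ e
q <> f ++ e
id <> f ++ e
id <> p ++ e
id <> q ++ e
id <> c ++ e
id <> c ++ t
id <> c ++ f % t
id <> c ++ p % t
id <> c ++ q % t
id <> c ++ c % t
id <> c ++ c % f
id <> c ++ c % p
id <> c ++ c % q
id <> c ++ c % c

[e [t [f [p [q id]] <> [f [p [q c]]]]] ++ [e [t [f [p [q c]]] % [t [f [p [q c]]]]]]]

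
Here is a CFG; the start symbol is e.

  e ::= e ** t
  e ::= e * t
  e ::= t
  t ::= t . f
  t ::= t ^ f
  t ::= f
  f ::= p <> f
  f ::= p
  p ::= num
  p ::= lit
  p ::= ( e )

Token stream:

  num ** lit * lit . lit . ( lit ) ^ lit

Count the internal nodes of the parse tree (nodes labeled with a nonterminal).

[e [e [e [t [f [p num]]]] ** [t [f [p lit]]]] * [t [t [t [t [f [p lit]]] . [f [p lit]]] . [f [p ( [e [t [f [p lit]]]] )]]] ^ [f [p lit]]]]

25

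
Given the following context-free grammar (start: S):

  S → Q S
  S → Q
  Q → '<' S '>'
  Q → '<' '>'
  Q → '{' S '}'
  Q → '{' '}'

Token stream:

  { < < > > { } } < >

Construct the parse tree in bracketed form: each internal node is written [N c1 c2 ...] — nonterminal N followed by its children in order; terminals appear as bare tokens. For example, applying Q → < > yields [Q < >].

S
Q S
{ S } S
{ Q S } S
{ < S > S } S
{ < Q > S } S
{ < < > > S } S
{ < < > > Q } S
{ < < > > { } } S
{ < < > > { } } Q
{ < < > > { } } < >

[S [Q { [S [Q < [S [Q < >]] >] [S [Q { }]]] }] [S [Q < >]]]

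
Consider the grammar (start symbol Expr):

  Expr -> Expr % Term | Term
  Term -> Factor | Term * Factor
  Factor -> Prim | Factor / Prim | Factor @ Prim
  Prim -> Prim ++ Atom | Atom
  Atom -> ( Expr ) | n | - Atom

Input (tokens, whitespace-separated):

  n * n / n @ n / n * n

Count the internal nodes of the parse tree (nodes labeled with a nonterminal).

22

[Expr [Term [Term [Term [Factor [Prim [Atom n]]]] * [Factor [Factor [Factor [Factor [Prim [Atom n]]] / [Prim [Atom n]]] @ [Prim [Atom n]]] / [Prim [Atom n]]]] * [Factor [Prim [Atom n]]]]]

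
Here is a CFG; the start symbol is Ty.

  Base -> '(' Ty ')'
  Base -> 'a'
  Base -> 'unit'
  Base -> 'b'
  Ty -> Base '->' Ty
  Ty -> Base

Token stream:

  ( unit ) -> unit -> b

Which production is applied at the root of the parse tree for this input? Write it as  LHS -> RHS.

[Ty [Base ( [Ty [Base unit]] )] -> [Ty [Base unit] -> [Ty [Base b]]]]

Ty -> Base '->' Ty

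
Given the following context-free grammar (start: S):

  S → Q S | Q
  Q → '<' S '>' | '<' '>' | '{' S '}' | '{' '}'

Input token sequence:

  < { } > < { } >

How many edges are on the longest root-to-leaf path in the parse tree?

5

[S [Q < [S [Q { }]] >] [S [Q < [S [Q { }]] >]]]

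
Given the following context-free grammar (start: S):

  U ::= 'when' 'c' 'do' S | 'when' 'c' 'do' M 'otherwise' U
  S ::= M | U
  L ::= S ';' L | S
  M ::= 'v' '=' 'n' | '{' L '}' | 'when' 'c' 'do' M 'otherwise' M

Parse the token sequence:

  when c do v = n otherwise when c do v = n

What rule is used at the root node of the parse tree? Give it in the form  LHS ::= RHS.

[S [U when c do [M v = n] otherwise [U when c do [S [M v = n]]]]]

S ::= U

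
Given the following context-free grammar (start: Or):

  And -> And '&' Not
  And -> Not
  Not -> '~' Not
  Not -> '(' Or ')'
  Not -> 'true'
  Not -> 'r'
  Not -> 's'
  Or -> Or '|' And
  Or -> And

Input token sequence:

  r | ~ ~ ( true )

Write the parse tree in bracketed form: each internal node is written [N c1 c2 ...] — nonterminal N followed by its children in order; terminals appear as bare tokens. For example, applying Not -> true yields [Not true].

[Or [Or [And [Not r]]] | [And [Not ~ [Not ~ [Not ( [Or [And [Not true]]] )]]]]]

Or
Or | And
And | And
Not | And
r | And
r | Not
r | ~ Not
r | ~ ~ Not
r | ~ ~ ( Or )
r | ~ ~ ( And )
r | ~ ~ ( Not )
r | ~ ~ ( true )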